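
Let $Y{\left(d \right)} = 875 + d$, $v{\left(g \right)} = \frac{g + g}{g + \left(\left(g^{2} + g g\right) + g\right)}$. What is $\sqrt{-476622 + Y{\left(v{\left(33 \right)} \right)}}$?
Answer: $\frac{i \sqrt{549963498}}{34} \approx 689.74 i$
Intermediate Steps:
$v{\left(g \right)} = \frac{2 g}{2 g + 2 g^{2}}$ ($v{\left(g \right)} = \frac{2 g}{g + \left(\left(g^{2} + g^{2}\right) + g\right)} = \frac{2 g}{g + \left(2 g^{2} + g\right)} = \frac{2 g}{g + \left(g + 2 g^{2}\right)} = \frac{2 g}{2 g + 2 g^{2}}$)
$\sqrt{-476622 + Y{\left(v{\left(33 \right)} \right)}} = \sqrt{-476622 + \left(875 + \frac{1}{1 + 33}\right)} = \sqrt{-476622 + \left(875 + \frac{1}{34}\right)} = \sqrt{-476622 + \frac{29751}{34}} = \sqrt{- \frac{16175397}{34}} = \frac{i \sqrt{549963498}}{34}$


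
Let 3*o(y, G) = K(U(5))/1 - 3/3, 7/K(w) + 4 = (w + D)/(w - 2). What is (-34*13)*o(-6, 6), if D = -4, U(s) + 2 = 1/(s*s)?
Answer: 31960/57 ≈ 560.70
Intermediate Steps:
U(s) = -2 + s⁻² (U(s) = -2 + 1/(s*s) = -2 + s⁻²)
K(w) = 7/(-4 + (-4 + w)/(-2 + w)) (K(w) = 7/(-4 + (w - 4)/(w - 2)) = 7/(-4 + (-4 + w)/(-2 + w)))
o(y, G) = -940/741 (o(y, G) = ((7*(2 - (-2 + 5⁻²))/(-4 + 3*(-2 + 5⁻²)))/1 - 3/3)/3 = ((7*(2 - (-2 + 1/25))/(-4 + 3*(-2 + 1/25)))*1 - 3*⅓)/3 = ((7*(2 - 1*(-49/25))/(-4 + 3*(-49/25)))*1 - 1)/3 = ((7*(2 + 49/25)/(-4 - 147/25))*1 - 1)/3 = ((7*(99/25)/(-247/25))*1 - 1)/3 = ((7*(-25/247)*(99/25))*1 - 1)/3 = (-693/247*1 - 1)/3 = (-693/247 - 1)/3 = (⅓)*(-940/247) = -940/741)
(-34*13)*o(-6, 6) = -34*13*(-940/741) = -442*(-940/741) = 31960/57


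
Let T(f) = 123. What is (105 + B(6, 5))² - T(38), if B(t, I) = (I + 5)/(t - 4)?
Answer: 11977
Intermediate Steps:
B(t, I) = (5 + I)/(-4 + t)
(105 + B(6, 5))² - T(38) = (105 + (5 + 5)/(-4 + 6))² - 1*123 = (105 + 10/2)² - 123 = (105 + (½)*10)² - 123 = (105 + 5)² - 123 = 110² - 123 = 12100 - 123 = 11977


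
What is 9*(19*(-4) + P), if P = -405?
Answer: -4329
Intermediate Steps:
9*(19*(-4) + P) = 9*(19*(-4) - 405) = 9*(-76 - 405) = 9*(-481) = -4329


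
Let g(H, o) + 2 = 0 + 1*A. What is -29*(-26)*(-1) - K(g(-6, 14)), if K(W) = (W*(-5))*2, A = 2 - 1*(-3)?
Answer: -724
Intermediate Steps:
A = 5 (A = 2 + 3 = 5)
g(H, o) = 3 (g(H, o) = -2 + (0 + 1*5) = -2 + (0 + 5) = -2 + 5 = 3)
K(W) = -10*W (K(W) = -5*W*2 = -10*W)
-29*(-26)*(-1) - K(g(-6, 14)) = -29*(-26)*(-1) - (-10)*3 = 754*(-1) - 1*(-30) = -754 + 30 = -724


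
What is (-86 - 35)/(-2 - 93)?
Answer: 121/95 ≈ 1.2737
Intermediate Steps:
(-86 - 35)/(-2 - 93) = -121/(-95) = -1/95*(-121) = 121/95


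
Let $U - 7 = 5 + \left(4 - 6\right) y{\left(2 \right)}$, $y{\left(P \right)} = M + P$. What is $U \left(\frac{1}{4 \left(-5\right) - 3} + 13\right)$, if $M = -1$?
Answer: $\frac{2980}{23} \approx 129.57$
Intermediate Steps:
$y{\left(P \right)} = -1 + P$
$U = 10$ ($U = 7 + \left(5 + \left(4 - 6\right) \left(-1 + 2\right)\right) = 7 + \left(5 + \left(4 - 6\right) 1\right) = 7 + \left(5 - 2\right) = 7 + 3 = 10$)
$U \left(\frac{1}{4 \left(-5\right) - 3} + 13\right) = 10 \left(\frac{1}{4 \left(-5\right) - 3} + 13\right) = 10 \left(\frac{1}{-20 - 3} + 13\right) = 10 \left(\frac{1}{-23} + 13\right) = 10 \left(- \frac{1}{23} + 13\right) = 10 \cdot \frac{298}{23} = \frac{2980}{23}$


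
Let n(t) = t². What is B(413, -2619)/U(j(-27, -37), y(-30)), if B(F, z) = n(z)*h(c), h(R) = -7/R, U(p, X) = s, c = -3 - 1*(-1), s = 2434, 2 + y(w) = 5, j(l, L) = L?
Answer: 48014127/4868 ≈ 9863.2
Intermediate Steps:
y(w) = 3 (y(w) = -2 + 5 = 3)
c = -2 (c = -3 + 1 = -2)
U(p, X) = 2434
B(F, z) = 7*z²/2 (B(F, z) = z²*(-7/(-2)) = z²*(-7*(-½)) = z²*(7/2) = 7*z²/2)
B(413, -2619)/U(j(-27, -37), y(-30)) = ((7/2)*(-2619)²)/2434 = ((7/2)*6859161)*(1/2434) = (48014127/2)*(1/2434) = 48014127/4868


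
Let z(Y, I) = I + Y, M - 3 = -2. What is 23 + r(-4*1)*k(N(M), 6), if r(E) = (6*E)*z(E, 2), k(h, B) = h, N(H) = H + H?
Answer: 119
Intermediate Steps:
M = 1 (M = 3 - 2 = 1)
N(H) = 2*H
r(E) = 6*E*(2 + E) (r(E) = (6*E)*(2 + E) = 6*E*(2 + E))
23 + r(-4*1)*k(N(M), 6) = 23 + (6*(-4*1)*(2 - 4*1))*(2*1) = 23 + (6*(-4)*(2 - 4))*2 = 23 + (6*(-4)*(-2))*2 = 23 + 48*2 = 23 + 96 = 119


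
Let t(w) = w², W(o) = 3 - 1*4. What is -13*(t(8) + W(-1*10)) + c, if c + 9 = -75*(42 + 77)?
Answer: -9753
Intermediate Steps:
W(o) = -1 (W(o) = 3 - 4 = -1)
c = -8934 (c = -9 - 75*(42 + 77) = -9 - 75*119 = -9 - 8925 = -8934)
-13*(t(8) + W(-1*10)) + c = -13*(8² - 1) - 8934 = -13*(64 - 1) - 8934 = -13*63 - 8934 = -819 - 8934 = -9753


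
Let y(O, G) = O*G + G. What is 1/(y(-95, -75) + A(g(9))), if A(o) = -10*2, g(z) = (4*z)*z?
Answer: 1/7030 ≈ 0.00014225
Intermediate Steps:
y(O, G) = G + G*O (y(O, G) = G*O + G = G + G*O)
g(z) = 4*z²
A(o) = -20
1/(y(-95, -75) + A(g(9))) = 1/(-75*(1 - 95) - 20) = 1/(-75*(-94) - 20) = 1/(7050 - 20) = 1/7030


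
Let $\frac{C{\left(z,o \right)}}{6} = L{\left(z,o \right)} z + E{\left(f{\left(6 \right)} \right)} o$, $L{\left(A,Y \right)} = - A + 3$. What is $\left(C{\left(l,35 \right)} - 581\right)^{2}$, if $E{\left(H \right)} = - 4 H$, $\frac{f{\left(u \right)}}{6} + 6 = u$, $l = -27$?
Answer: $29604481$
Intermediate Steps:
$f{\left(u \right)} = -36 + 6 u$
$L{\left(A,Y \right)} = 3 - A$
$C{\left(z,o \right)} = 6 z \left(3 - z\right)$ ($C{\left(z,o \right)} = 6 \left(\left(3 - z\right) z + - 4 \left(-36 + 6 \cdot 6\right) o\right) = 6 \left(z \left(3 - z\right) + - 4 \left(-36 + 36\right) o\right) = 6 \left(z \left(3 - z\right) + \left(-4\right) 0 o\right) = 6 \left(z \left(3 - z\right) + 0 o\right) = 6 \left(z \left(3 - z\right) + 0\right) = 6 z \left(3 - z\right)$)
$\left(C{\left(l,35 \right)} - 581\right)^{2} = \left(6 \left(-27\right) \left(3 - -27\right) - 581\right)^{2} = \left(6 \left(-27\right) \left(3 + 27\right) - 581\right)^{2} = \left(6 \left(-27\right) 30 - 581\right)^{2} = \left(-4860 - 581\right)^{2} = \left(-5441\right)^{2} = 29604481$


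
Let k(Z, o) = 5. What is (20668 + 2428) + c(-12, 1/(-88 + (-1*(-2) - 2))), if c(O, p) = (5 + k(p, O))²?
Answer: 23196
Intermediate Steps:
c(O, p) = 100 (c(O, p) = (5 + 5)² = 10² = 100)
(20668 + 2428) + c(-12, 1/(-88 + (-1*(-2) - 2))) = (20668 + 2428) + 100 = 23096 + 100 = 23196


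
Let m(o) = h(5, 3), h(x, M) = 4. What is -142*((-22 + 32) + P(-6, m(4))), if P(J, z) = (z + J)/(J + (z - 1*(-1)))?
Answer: -1704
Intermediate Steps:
m(o) = 4
P(J, z) = (J + z)/(1 + J + z) (P(J, z) = (J + z)/(J + (z + 1)) = (J + z)/(J + (1 + z)) = (J + z)/(1 + J + z))
-142*((-22 + 32) + P(-6, m(4))) = -142*((-22 + 32) + (-6 + 4)/(1 - 6 + 4)) = -142*(10 - 2/(-1)) = -142*(10 - 1*(-2)) = -142*(10 + 2) = -142*12 = -1704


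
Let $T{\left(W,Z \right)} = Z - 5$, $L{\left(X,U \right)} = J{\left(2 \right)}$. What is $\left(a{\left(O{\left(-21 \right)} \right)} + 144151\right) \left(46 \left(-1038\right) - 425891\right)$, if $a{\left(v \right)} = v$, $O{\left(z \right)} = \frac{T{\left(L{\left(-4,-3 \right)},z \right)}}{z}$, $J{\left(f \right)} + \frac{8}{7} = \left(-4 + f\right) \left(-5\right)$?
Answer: $- \frac{1433798559883}{21} \approx -6.8276 \cdot 10^{10}$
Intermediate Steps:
$J{\left(f \right)} = \frac{132}{7} - 5 f$ ($J{\left(f \right)} = - \frac{8}{7} + \left(-4 + f\right) \left(-5\right) = - \frac{8}{7} - \left(-20 + 5 f\right) = \frac{132}{7} - 5 f$)
$L{\left(X,U \right)} = \frac{62}{7}$ ($L{\left(X,U \right)} = \frac{132}{7} - 10 = \frac{62}{7}$)
$T{\left(W,Z \right)} = -5 + Z$
$O{\left(z \right)} = \frac{-5 + z}{z}$
$\left(a{\left(O{\left(-21 \right)} \right)} + 144151\right) \left(46 \left(-1038\right) - 425891\right) = \left(\frac{-5 - 21}{-21} + 144151\right) \left(46 \left(-1038\right) - 425891\right) = \left(\left(- \frac{1}{21}\right) \left(-26\right) + 144151\right) \left(-47748 - 425891\right) = \left(\frac{26}{21} + 144151\right) \left(-473639\right) = \frac{3027197}{21} \left(-473639\right) = - \frac{1433798559883}{21}$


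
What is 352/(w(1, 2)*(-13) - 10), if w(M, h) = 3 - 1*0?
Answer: -352/49 ≈ -7.1837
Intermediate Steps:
w(M, h) = 3 (w(M, h) = 3 + 0 = 3)
352/(w(1, 2)*(-13) - 10) = 352/(3*(-13) - 10) = 352/(-39 - 10) = 352/(-49) = 352*(-1/49) = -352/49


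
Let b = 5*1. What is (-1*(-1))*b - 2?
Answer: 3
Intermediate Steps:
b = 5
(-1*(-1))*b - 2 = -1*(-1)*5 - 2 = 1*5 - 2 = 5 - 2 = 3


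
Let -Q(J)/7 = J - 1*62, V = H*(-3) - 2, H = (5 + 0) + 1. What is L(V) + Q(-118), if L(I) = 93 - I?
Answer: 1373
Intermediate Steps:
H = 6 (H = 5 + 1 = 6)
V = -20 (V = 6*(-3) - 2 = -18 - 2 = -20)
Q(J) = 434 - 7*J (Q(J) = -7*(J - 1*62) = -7*(J - 62) = -7*(-62 + J) = 434 - 7*J)
L(V) + Q(-118) = (93 - 1*(-20)) + (434 - 7*(-118)) = (93 + 20) + (434 + 826) = 113 + 1260 = 1373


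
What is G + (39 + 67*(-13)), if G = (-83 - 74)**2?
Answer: 23817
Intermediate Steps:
G = 24649 (G = (-157)**2 = 24649)
G + (39 + 67*(-13)) = 24649 + (39 + 67*(-13)) = 24649 + (39 - 871) = 24649 - 832 = 23817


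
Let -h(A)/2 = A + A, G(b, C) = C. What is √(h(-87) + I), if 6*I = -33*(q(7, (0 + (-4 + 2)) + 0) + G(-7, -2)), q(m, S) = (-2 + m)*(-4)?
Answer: √469 ≈ 21.656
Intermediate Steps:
h(A) = -4*A (h(A) = -2*(A + A) = -4*A)
q(m, S) = 8 - 4*m
I = 121 (I = (-33*((8 - 4*7) - 2))/6 = (-33*((8 - 28) - 2))/6 = (-33*(-20 - 2))/6 = (-33*(-22))/6 = (⅙)*726 = 121)
√(h(-87) + I) = √(-4*(-87) + 121) = √(348 + 121) = √469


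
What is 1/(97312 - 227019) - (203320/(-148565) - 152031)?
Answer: 585930329714556/3853984091 ≈ 1.5203e+5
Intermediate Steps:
1/(97312 - 227019) - (203320/(-148565) - 152031) = 1/(-129707) - (203320*(-1/148565) - 152031) = -1/129707 - (-40664/29713 - 152031) = -1/129707 - 1*(-4517337767/29713) = -1/129707 + 4517337767/29713 = 585930329714556/3853984091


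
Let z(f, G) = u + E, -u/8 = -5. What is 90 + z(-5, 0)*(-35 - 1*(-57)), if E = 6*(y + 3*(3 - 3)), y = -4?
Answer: 442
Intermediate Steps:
u = 40 (u = -8*(-5) = 40)
E = -24 (E = 6*(-4 + 3*(3 - 3)) = 6*(-4 + 3*0) = 6*(-4 + 0) = 6*(-4) = -24)
z(f, G) = 16 (z(f, G) = 40 - 24 = 16)
90 + z(-5, 0)*(-35 - 1*(-57)) = 90 + 16*(-35 - 1*(-57)) = 90 + 16*(-35 + 57) = 90 + 16*22 = 90 + 352 = 442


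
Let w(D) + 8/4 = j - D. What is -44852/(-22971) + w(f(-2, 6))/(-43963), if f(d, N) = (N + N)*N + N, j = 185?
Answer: 1969416521/1009874073 ≈ 1.9502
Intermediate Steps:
f(d, N) = N + 2*N**2 (f(d, N) = (2*N)*N + N = 2*N**2 + N = N + 2*N**2)
w(D) = 183 - D (w(D) = -2 + (185 - D) = 183 - D)
-44852/(-22971) + w(f(-2, 6))/(-43963) = -44852/(-22971) + (183 - 6*(1 + 2*6))/(-43963) = -44852*(-1/22971) + (183 - 6*(1 + 12))*(-1/43963) = 44852/22971 + (183 - 6*13)*(-1/43963) = 44852/22971 + (183 - 1*78)*(-1/43963) = 44852/22971 + (183 - 78)*(-1/43963) = 44852/22971 + 105*(-1/43963) = 44852/22971 - 105/43963 = 1969416521/1009874073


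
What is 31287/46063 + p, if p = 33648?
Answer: 1549959111/46063 ≈ 33649.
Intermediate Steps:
31287/46063 + p = 31287/46063 + 33648 = 1549959111/46063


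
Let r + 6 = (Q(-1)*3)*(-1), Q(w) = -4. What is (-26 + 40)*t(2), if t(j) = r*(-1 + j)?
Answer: 84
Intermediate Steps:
r = 6 (r = -6 - 4*3*(-1) = -6 - 12*(-1) = -6 + 12 = 6)
t(j) = -6 + 6*j (t(j) = 6*(-1 + j) = -6 + 6*j)
(-26 + 40)*t(2) = (-26 + 40)*(-6 + 6*2) = 14*(-6 + 12) = 14*6 = 84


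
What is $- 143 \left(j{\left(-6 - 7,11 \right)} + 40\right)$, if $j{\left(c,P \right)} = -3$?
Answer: $-5291$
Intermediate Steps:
$- 143 \left(j{\left(-6 - 7,11 \right)} + 40\right) = - 143 \left(-3 + 40\right) = \left(-143\right) 37 = -5291$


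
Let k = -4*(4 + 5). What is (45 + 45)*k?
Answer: -3240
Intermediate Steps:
k = -36 (k = -4*9 = -36)
(45 + 45)*k = (45 + 45)*(-36) = 90*(-36) = -3240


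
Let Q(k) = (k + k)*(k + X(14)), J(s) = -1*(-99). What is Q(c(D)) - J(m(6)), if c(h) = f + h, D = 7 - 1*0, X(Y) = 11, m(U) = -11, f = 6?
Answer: 525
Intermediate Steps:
J(s) = 99
D = 7 (D = 7 + 0 = 7)
c(h) = 6 + h
Q(k) = 2*k*(11 + k) (Q(k) = (k + k)*(k + 11) = (2*k)*(11 + k) = 2*k*(11 + k))
Q(c(D)) - J(m(6)) = 2*(6 + 7)*(11 + (6 + 7)) - 1*99 = 2*13*(11 + 13) - 99 = 2*13*24 - 99 = 624 - 99 = 525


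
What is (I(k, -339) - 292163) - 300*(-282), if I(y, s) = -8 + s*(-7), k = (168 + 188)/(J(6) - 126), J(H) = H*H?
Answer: -205198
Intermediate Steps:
J(H) = H²
k = -178/45 (k = (168 + 188)/(6² - 126) = 356/(36 - 126) = 356/(-90) = 356*(-1/90) = -178/45 ≈ -3.9556)
I(y, s) = -8 - 7*s
(I(k, -339) - 292163) - 300*(-282) = ((-8 - 7*(-339)) - 292163) - 300*(-282) = ((-8 + 2373) - 292163) + 84600 = (2365 - 292163) + 84600 = -289798 + 84600 = -205198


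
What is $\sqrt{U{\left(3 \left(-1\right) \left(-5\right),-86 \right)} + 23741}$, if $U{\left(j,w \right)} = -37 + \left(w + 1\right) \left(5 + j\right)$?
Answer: $2 \sqrt{5501} \approx 148.34$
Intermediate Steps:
$U{\left(j,w \right)} = -37 + \left(1 + w\right) \left(5 + j\right)$
$\sqrt{U{\left(3 \left(-1\right) \left(-5\right),-86 \right)} + 23741} = \sqrt{\left(-32 + 3 \left(-1\right) \left(-5\right) + 5 \left(-86\right) + 3 \left(-1\right) \left(-5\right) \left(-86\right)\right) + 23741} = \sqrt{\left(-32 - -15 - 430 + \left(-3\right) \left(-5\right) \left(-86\right)\right) + 23741} = \sqrt{\left(-32 + 15 - 430 + 15 \left(-86\right)\right) + 23741} = \sqrt{\left(-32 + 15 - 430 - 1290\right) + 23741} = \sqrt{-1737 + 23741} = \sqrt{22004} = 2 \sqrt{5501}$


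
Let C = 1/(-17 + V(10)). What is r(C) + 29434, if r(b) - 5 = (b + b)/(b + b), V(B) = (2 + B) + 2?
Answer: 29440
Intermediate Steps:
V(B) = 4 + B
C = -⅓ (C = 1/(-17 + (4 + 10)) = 1/(-17 + 14) = 1/(-3) = -⅓ ≈ -0.33333)
r(b) = 6 (r(b) = 5 + (b + b)/(b + b) = 5 + (2*b)/((2*b)) = 5 + (2*b)*(1/(2*b)) = 5 + 1 = 6)
r(C) + 29434 = 6 + 29434 = 29440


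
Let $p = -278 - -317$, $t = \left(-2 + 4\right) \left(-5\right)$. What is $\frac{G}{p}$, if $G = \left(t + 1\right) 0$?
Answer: $0$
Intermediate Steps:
$t = -10$ ($t = 2 \left(-5\right) = -10$)
$p = 39$ ($p = -278 + 317 = 39$)
$G = 0$ ($G = \left(-10 + 1\right) 0 = \left(-9\right) 0 = 0$)
$\frac{G}{p} = \frac{0}{39} = 0 \cdot \frac{1}{39} = 0$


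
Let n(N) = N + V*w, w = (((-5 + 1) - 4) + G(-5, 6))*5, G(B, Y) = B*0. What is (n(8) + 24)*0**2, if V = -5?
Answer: 0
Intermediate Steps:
G(B, Y) = 0
w = -40 (w = (((-5 + 1) - 4) + 0)*5 = ((-4 - 4) + 0)*5 = (-8 + 0)*5 = -8*5 = -40)
n(N) = 200 + N (n(N) = N - 5*(-40) = N + 200 = 200 + N)
(n(8) + 24)*0**2 = ((200 + 8) + 24)*0**2 = (208 + 24)*0 = 232*0 = 0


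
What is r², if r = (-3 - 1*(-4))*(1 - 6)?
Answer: 25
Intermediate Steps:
r = -5 (r = (-3 + 4)*(-5) = 1*(-5) = -5)
r² = (-5)² = 25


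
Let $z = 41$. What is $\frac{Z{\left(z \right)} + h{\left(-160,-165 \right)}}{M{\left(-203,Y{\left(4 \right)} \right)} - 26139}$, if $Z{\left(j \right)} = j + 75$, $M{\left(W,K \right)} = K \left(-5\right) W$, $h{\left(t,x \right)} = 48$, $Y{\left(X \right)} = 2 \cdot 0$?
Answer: $- \frac{164}{26139} \approx -0.0062741$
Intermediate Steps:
$Y{\left(X \right)} = 0$
$M{\left(W,K \right)} = - 5 K W$
$Z{\left(j \right)} = 75 + j$
$\frac{Z{\left(z \right)} + h{\left(-160,-165 \right)}}{M{\left(-203,Y{\left(4 \right)} \right)} - 26139} = \frac{\left(75 + 41\right) + 48}{\left(-5\right) 0 \left(-203\right) - 26139} = \frac{116 + 48}{0 - 26139} = \frac{164}{-26139} = 164 \left(- \frac{1}{26139}\right) = - \frac{164}{26139}$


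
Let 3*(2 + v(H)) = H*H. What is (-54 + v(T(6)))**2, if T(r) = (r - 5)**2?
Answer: 27889/9 ≈ 3098.8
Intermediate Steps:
T(r) = (-5 + r)**2
v(H) = -2 + H**2/3 (v(H) = -2 + (H*H)/3 = -2 + H**2/3)
(-54 + v(T(6)))**2 = (-54 + (-2 + ((-5 + 6)**2)**2/3))**2 = (-54 + (-2 + (1**2)**2/3))**2 = (-54 + (-2 + (1/3)*1**2))**2 = (-54 + (-2 + (1/3)*1))**2 = (-54 + (-2 + 1/3))**2 = (-54 - 5/3)**2 = (-167/3)**2 = 27889/9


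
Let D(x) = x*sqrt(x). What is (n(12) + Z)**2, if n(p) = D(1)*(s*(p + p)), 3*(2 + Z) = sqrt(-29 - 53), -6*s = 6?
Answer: (78 - I*sqrt(82))**2/9 ≈ 666.89 - 156.96*I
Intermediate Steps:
s = -1 (s = -1/6*6 = -1)
Z = -2 + I*sqrt(82)/3 (Z = -2 + sqrt(-29 - 53)/3 = -2 + sqrt(-82)/3 = -2 + (I*sqrt(82))/3 = -2 + I*sqrt(82)/3 ≈ -2.0 + 3.0185*I)
D(x) = x**(3/2)
n(p) = -2*p (n(p) = 1**(3/2)*(-(p + p)) = 1*(-2*p) = -2*p)
(n(12) + Z)**2 = (-2*12 + (-2 + I*sqrt(82)/3))**2 = (-24 + (-2 + I*sqrt(82)/3))**2 = (-26 + I*sqrt(82)/3)**2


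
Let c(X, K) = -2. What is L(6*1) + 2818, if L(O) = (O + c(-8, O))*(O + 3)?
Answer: 2854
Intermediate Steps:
L(O) = (-2 + O)*(3 + O) (L(O) = (O - 2)*(O + 3) = (-2 + O)*(3 + O))
L(6*1) + 2818 = (-6 + 6*1 + (6*1)²) + 2818 = (-6 + 6 + 6²) + 2818 = (-6 + 6 + 36) + 2818 = 36 + 2818 = 2854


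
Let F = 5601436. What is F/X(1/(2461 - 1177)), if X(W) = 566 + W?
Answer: 7192243824/726745 ≈ 9896.5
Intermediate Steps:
F/X(1/(2461 - 1177)) = 5601436/(566 + 1/(2461 - 1177)) = 5601436/(566 + 1/1284) = 5601436/(726745/1284) = 5601436*(1284/726745) = 7192243824/726745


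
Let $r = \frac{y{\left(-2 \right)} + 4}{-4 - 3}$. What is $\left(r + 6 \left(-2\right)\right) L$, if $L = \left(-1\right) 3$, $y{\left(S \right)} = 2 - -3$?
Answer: $\frac{279}{7} \approx 39.857$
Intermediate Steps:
$y{\left(S \right)} = 5$ ($y{\left(S \right)} = 2 + 3 = 5$)
$L = -3$
$r = - \frac{9}{7}$ ($r = \frac{5 + 4}{-4 - 3} = \frac{9}{-7} = 9 \left(- \frac{1}{7}\right) = - \frac{9}{7} \approx -1.2857$)
$\left(r + 6 \left(-2\right)\right) L = \left(- \frac{9}{7} + 6 \left(-2\right)\right) \left(-3\right) = \left(- \frac{9}{7} - 12\right) \left(-3\right) = \left(- \frac{93}{7}\right) \left(-3\right) = \frac{279}{7}$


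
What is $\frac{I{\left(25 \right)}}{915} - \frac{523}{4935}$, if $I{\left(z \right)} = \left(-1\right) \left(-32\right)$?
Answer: $- \frac{1425}{20069} \approx -0.071005$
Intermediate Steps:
$I{\left(z \right)} = 32$
$\frac{I{\left(25 \right)}}{915} - \frac{523}{4935} = \frac{32}{915} - \frac{523}{4935} = - \frac{1425}{20069}$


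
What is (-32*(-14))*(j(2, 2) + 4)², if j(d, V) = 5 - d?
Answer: 21952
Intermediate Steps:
(-32*(-14))*(j(2, 2) + 4)² = (-32*(-14))*((5 - 1*2) + 4)² = 448*((5 - 2) + 4)² = 448*(3 + 4)² = 448*7² = 448*49 = 21952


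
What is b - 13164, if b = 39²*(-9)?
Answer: -26853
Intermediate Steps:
b = -13689 (b = 1521*(-9) = -13689)
b - 13164 = -13689 - 13164 = -26853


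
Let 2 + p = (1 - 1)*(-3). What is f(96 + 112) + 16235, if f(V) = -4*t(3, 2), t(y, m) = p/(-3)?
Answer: 48697/3 ≈ 16232.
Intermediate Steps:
p = -2 (p = -2 + (1 - 1)*(-3) = -2 + 0*(-3) = -2 + 0 = -2)
t(y, m) = ⅔ (t(y, m) = -2/(-3) = -2*(-⅓) = ⅔)
f(V) = -8/3 (f(V) = -4*⅔ = -8/3)
f(96 + 112) + 16235 = -8/3 + 16235 = 48697/3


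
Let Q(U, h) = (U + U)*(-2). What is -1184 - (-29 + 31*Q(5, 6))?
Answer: -535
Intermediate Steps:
Q(U, h) = -4*U (Q(U, h) = (2*U)*(-2) = -4*U)
-1184 - (-29 + 31*Q(5, 6)) = -1184 - (-29 + 31*(-4*5)) = -1184 - (-29 + 31*(-20)) = -1184 - (-29 - 620) = -1184 - 1*(-649) = -1184 + 649 = -535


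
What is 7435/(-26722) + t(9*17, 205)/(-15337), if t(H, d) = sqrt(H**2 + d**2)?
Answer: -7435/26722 - sqrt(65434)/15337 ≈ -0.29491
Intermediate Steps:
7435/(-26722) + t(9*17, 205)/(-15337) = 7435/(-26722) + sqrt((9*17)**2 + 205**2)/(-15337) = 7435*(-1/26722) + sqrt(153**2 + 42025)*(-1/15337) = -7435/26722 + sqrt(23409 + 42025)*(-1/15337) = -7435/26722 + sqrt(65434)*(-1/15337) = -7435/26722 - sqrt(65434)/15337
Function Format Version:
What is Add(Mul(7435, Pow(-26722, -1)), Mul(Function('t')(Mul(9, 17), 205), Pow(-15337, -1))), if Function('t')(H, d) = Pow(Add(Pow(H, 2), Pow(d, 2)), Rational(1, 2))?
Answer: Add(Rational(-7435, 26722), Mul(Rational(-1, 15337), Pow(65434, Rational(1, 2)))) ≈ -0.29491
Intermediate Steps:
Add(Mul(7435, Pow(-26722, -1)), Mul(Function('t')(Mul(9, 17), 205), Pow(-15337, -1))) = Add(Mul(7435, Pow(-26722, -1)), Mul(Pow(Add(Pow(Mul(9, 17), 2), Pow(205, 2)), Rational(1, 2)), Pow(-15337, -1))) = Add(Mul(7435, Rational(-1, 26722)), Mul(Pow(Add(Pow(153, 2), 42025), Rational(1, 2)), Rational(-1, 15337))) = Add(Rational(-7435, 26722), Mul(Pow(Add(23409, 42025), Rational(1, 2)), Rational(-1, 15337))) = Add(Rational(-7435, 26722), Mul(Pow(65434, Rational(1, 2)), Rational(-1, 15337))) = Add(Rational(-7435, 26722), Mul(Rational(-1, 15337), Pow(65434, Rational(1, 2))))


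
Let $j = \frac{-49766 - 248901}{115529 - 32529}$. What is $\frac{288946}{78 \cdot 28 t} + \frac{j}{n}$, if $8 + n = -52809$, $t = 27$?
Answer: $\frac{22619683303601}{4616152983000} \approx 4.9001$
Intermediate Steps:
$j = - \frac{298667}{83000} \approx -3.5984$
$n = -52817$ ($n = -8 - 52809 = -52817$)
$\frac{288946}{78 \cdot 28 t} + \frac{j}{n} = \frac{288946}{78 \cdot 28 \cdot 27} - \frac{298667}{83000 \left(-52817\right)} = \frac{288946}{2184 \cdot 27} - - \frac{298667}{4383811000} = \frac{288946}{58968} + \frac{298667}{4383811000} = 288946 \cdot \frac{1}{58968} + \frac{298667}{4383811000} = \frac{20639}{4212} + \frac{298667}{4383811000} = \frac{22619683303601}{4616152983000}$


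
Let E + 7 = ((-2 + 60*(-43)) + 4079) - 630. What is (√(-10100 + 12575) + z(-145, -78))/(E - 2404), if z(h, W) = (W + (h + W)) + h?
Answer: 223/772 - 15*√11/1544 ≈ 0.25664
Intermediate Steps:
z(h, W) = 2*W + 2*h (z(h, W) = (W + (W + h)) + h = (h + 2*W) + h = 2*W + 2*h)
E = 860 (E = -7 + (((-2 + 60*(-43)) + 4079) - 630) = -7 + (((-2 - 2580) + 4079) - 630) = -7 + ((-2582 + 4079) - 630) = -7 + (1497 - 630) = -7 + 867 = 860)
(√(-10100 + 12575) + z(-145, -78))/(E - 2404) = (√(-10100 + 12575) + (2*(-78) + 2*(-145)))/(860 - 2404) = (√2475 + (-156 - 290))/(-1544) = (15*√11 - 446)*(-1/1544) = (-446 + 15*√11)*(-1/1544) = 223/772 - 15*√11/1544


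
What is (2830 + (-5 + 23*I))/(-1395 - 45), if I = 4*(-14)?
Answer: -1537/1440 ≈ -1.0674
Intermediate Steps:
I = -56
(2830 + (-5 + 23*I))/(-1395 - 45) = (2830 + (-5 + 23*(-56)))/(-1395 - 45) = (2830 + (-5 - 1288))/(-1440) = (2830 - 1293)*(-1/1440) = 1537*(-1/1440) = -1537/1440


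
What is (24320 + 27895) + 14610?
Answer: 66825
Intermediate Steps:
(24320 + 27895) + 14610 = 52215 + 14610 = 66825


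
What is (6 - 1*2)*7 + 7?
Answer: 35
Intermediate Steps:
(6 - 1*2)*7 + 7 = (6 - 2)*7 + 7 = 4*7 + 7 = 28 + 7 = 35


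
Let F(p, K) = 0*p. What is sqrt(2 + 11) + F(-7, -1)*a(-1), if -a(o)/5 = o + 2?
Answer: sqrt(13) ≈ 3.6056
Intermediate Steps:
a(o) = -10 - 5*o (a(o) = -5*(o + 2) = -5*(2 + o) = -10 - 5*o)
F(p, K) = 0
sqrt(2 + 11) + F(-7, -1)*a(-1) = sqrt(2 + 11) + 0*(-10 - 5*(-1)) = sqrt(13) + 0*(-10 + 5) = sqrt(13) + 0*(-5) = sqrt(13) + 0 = sqrt(13)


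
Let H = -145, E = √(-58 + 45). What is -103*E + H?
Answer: -145 - 103*I*√13 ≈ -145.0 - 371.37*I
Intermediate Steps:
E = I*√13 (E = √(-13) = I*√13 ≈ 3.6056*I)
-103*E + H = -103*I*√13 - 145 = -145 - 103*I*√13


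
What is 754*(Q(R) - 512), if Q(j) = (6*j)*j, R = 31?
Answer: 3961516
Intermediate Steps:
Q(j) = 6*j²
754*(Q(R) - 512) = 754*(6*31² - 512) = 754*(6*961 - 512) = 754*(5766 - 512) = 754*5254 = 3961516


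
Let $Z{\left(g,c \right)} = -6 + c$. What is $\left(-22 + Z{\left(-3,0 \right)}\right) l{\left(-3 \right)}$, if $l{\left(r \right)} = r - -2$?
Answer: $28$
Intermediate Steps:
$l{\left(r \right)} = 2 + r$ ($l{\left(r \right)} = r + 2 = 2 + r$)
$\left(-22 + Z{\left(-3,0 \right)}\right) l{\left(-3 \right)} = \left(-22 + \left(-6 + 0\right)\right) \left(2 - 3\right) = \left(-22 - 6\right) \left(-1\right) = \left(-28\right) \left(-1\right) = 28$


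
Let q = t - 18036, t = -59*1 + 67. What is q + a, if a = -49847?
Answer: -67875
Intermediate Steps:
t = 8 (t = -59 + 67 = 8)
q = -18028 (q = 8 - 18036 = -18028)
q + a = -18028 - 49847 = -67875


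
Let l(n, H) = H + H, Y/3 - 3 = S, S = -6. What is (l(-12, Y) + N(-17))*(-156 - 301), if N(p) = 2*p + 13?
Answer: 17823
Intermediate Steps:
Y = -9 (Y = 9 + 3*(-6) = 9 - 18 = -9)
l(n, H) = 2*H
N(p) = 13 + 2*p
(l(-12, Y) + N(-17))*(-156 - 301) = (2*(-9) + (13 + 2*(-17)))*(-156 - 301) = (-18 + (13 - 34))*(-457) = (-18 - 21)*(-457) = -39*(-457) = 17823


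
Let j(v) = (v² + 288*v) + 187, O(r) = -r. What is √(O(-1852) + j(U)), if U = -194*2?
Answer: √40839 ≈ 202.09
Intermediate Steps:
U = -388
j(v) = 187 + v² + 288*v
√(O(-1852) + j(U)) = √(-1*(-1852) + (187 + (-388)² + 288*(-388))) = √(1852 + (187 + 150544 - 111744)) = √(1852 + 38987) = √40839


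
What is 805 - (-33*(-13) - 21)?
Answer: 397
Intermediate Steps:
805 - (-33*(-13) - 21) = 805 - (429 - 21) = 805 - 1*408 = 805 - 408 = 397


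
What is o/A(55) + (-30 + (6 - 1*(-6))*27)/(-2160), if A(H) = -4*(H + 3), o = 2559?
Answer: -14572/1305 ≈ -11.166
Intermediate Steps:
A(H) = -12 - 4*H (A(H) = -4*(3 + H) = -12 - 4*H)
o/A(55) + (-30 + (6 - 1*(-6))*27)/(-2160) = 2559/(-12 - 4*55) + (-30 + (6 - 1*(-6))*27)/(-2160) = 2559/(-12 - 220) + (-30 + (6 + 6)*27)*(-1/2160) = 2559/(-232) + (-30 + 12*27)*(-1/2160) = 2559*(-1/232) + (-30 + 324)*(-1/2160) = -2559/232 + 294*(-1/2160) = -2559/232 - 49/360 = -14572/1305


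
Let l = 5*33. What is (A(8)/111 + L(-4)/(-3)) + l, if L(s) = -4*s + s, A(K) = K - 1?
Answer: 17878/111 ≈ 161.06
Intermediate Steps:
A(K) = -1 + K
l = 165
L(s) = -3*s
(A(8)/111 + L(-4)/(-3)) + l = ((-1 + 8)/111 - 3*(-4)/(-3)) + 165 = (7*(1/111) + 12*(-1/3)) + 165 = (7/111 - 4) + 165 = -437/111 + 165 = 17878/111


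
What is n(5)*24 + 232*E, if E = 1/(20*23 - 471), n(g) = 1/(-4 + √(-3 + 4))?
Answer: -320/11 ≈ -29.091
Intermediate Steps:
n(g) = -⅓ (n(g) = 1/(-4 + √1) = 1/(-4 + 1) = 1/(-3) = -⅓)
E = -1/11 (E = 1/(460 - 471) = 1/(-11) = -1/11 ≈ -0.090909)
n(5)*24 + 232*E = -⅓*24 + 232*(-1/11) = -8 - 232/11 = -320/11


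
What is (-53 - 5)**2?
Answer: 3364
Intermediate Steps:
(-53 - 5)**2 = (-58)**2 = 3364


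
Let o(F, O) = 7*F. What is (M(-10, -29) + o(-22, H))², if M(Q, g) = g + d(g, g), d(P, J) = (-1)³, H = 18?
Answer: 33856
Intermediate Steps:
d(P, J) = -1
M(Q, g) = -1 + g (M(Q, g) = g - 1 = -1 + g)
(M(-10, -29) + o(-22, H))² = ((-1 - 29) + 7*(-22))² = (-30 - 154)² = (-184)² = 33856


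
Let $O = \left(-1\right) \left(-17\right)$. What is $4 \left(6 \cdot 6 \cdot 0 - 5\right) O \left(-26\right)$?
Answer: $8840$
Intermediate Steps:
$O = 17$
$4 \left(6 \cdot 6 \cdot 0 - 5\right) O \left(-26\right) = 4 \left(6 \cdot 6 \cdot 0 - 5\right) 17 \left(-26\right) = 4 \left(36 \cdot 0 - 5\right) 17 \left(-26\right) = 4 \left(0 - 5\right) 17 \left(-26\right) = 4 \left(-5\right) 17 \left(-26\right) = \left(-20\right) 17 \left(-26\right) = \left(-340\right) \left(-26\right) = 8840$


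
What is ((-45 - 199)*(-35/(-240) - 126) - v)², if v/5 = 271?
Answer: 124073722081/144 ≈ 8.6162e+8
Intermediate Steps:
v = 1355 (v = 5*271 = 1355)
((-45 - 199)*(-35/(-240) - 126) - v)² = ((-45 - 199)*(-35/(-240) - 126) - 1*1355)² = (-244*(-35*(-1/240) - 126) - 1355)² = (-244*(7/48 - 126) - 1355)² = (-244*(-6041/48) - 1355)² = (368501/12 - 1355)² = (352241/12)² = 124073722081/144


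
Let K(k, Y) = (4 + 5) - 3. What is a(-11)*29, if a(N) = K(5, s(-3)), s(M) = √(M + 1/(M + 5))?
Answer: 174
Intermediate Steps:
s(M) = √(M + 1/(5 + M))
K(k, Y) = 6 (K(k, Y) = 9 - 3 = 6)
a(N) = 6
a(-11)*29 = 6*29 = 174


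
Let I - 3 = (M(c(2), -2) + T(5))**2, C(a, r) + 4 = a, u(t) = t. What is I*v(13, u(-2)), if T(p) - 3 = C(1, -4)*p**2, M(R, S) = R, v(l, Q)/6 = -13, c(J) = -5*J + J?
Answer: -499434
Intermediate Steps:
c(J) = -4*J
v(l, Q) = -78 (v(l, Q) = 6*(-13) = -78)
C(a, r) = -4 + a
T(p) = 3 - 3*p**2 (T(p) = 3 + (-4 + 1)*p**2 = 3 - 3*p**2)
I = 6403 (I = 3 + (-4*2 + (3 - 3*5**2))**2 = 3 + (-8 + (3 - 3*25))**2 = 3 + (-8 + (3 - 75))**2 = 3 + (-8 - 72)**2 = 3 + (-80)**2 = 3 + 6400 = 6403)
I*v(13, u(-2)) = 6403*(-78) = -499434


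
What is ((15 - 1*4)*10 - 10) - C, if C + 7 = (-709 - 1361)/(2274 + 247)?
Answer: 271817/2521 ≈ 107.82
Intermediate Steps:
C = -19717/2521 (C = -7 + (-709 - 1361)/(2274 + 247) = -7 - 2070/2521 = -19717/2521 ≈ -7.8211)
((15 - 1*4)*10 - 10) - C = ((15 - 1*4)*10 - 10) - 1*(-19717/2521) = ((15 - 4)*10 - 10) + 19717/2521 = (11*10 - 10) + 19717/2521 = (110 - 10) + 19717/2521 = 100 + 19717/2521 = 271817/2521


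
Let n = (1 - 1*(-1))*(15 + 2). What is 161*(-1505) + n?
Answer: -242271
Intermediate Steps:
n = 34 (n = (1 + 1)*17 = 2*17 = 34)
161*(-1505) + n = 161*(-1505) + 34 = -242305 + 34 = -242271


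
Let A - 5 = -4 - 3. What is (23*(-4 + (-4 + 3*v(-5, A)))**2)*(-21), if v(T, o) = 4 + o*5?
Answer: -326508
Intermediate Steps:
A = -2 (A = 5 + (-4 - 3) = 5 - 7 = -2)
v(T, o) = 4 + 5*o
(23*(-4 + (-4 + 3*v(-5, A)))**2)*(-21) = (23*(-4 + (-4 + 3*(4 + 5*(-2))))**2)*(-21) = (23*(-4 + (-4 + 3*(4 - 10)))**2)*(-21) = (23*(-4 + (-4 + 3*(-6)))**2)*(-21) = (23*(-4 + (-4 - 18))**2)*(-21) = (23*(-4 - 22)**2)*(-21) = (23*(-26)**2)*(-21) = (23*676)*(-21) = 15548*(-21) = -326508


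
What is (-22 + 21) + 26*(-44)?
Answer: -1145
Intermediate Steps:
(-22 + 21) + 26*(-44) = -1 - 1144 = -1145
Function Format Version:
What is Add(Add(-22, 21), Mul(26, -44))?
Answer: -1145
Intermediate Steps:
Add(Add(-22, 21), Mul(26, -44)) = Add(-1, -1144) = -1145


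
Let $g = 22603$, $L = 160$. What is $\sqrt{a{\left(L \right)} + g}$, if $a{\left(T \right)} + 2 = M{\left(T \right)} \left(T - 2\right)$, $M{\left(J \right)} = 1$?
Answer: $\sqrt{22759} \approx 150.86$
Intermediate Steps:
$a{\left(T \right)} = -4 + T$ ($a{\left(T \right)} = -2 + 1 \left(T - 2\right) = -2 + 1 \left(-2 + T\right) = -2 + \left(-2 + T\right) = -4 + T$)
$\sqrt{a{\left(L \right)} + g} = \sqrt{\left(-4 + 160\right) + 22603} = \sqrt{156 + 22603} = \sqrt{22759}$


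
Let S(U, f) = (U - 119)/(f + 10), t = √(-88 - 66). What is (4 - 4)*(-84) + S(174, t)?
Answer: 275/127 - 55*I*√154/254 ≈ 2.1654 - 2.6871*I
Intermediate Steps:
t = I*√154 (t = √(-154) = I*√154 ≈ 12.41*I)
S(U, f) = (-119 + U)/(10 + f)
(4 - 4)*(-84) + S(174, t) = (4 - 4)*(-84) + (-119 + 174)/(10 + I*√154) = 0*(-84) + 55/(10 + I*√154) = 0 + 55/(10 + I*√154) = 55/(10 + I*√154)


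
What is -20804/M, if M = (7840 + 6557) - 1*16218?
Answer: 20804/1821 ≈ 11.424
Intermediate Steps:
M = -1821 (M = 14397 - 16218 = -1821)
-20804/M = -20804/(-1821) = -20804*(-1/1821) = 20804/1821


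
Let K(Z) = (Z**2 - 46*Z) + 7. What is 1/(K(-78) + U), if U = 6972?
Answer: 1/16651 ≈ 6.0056e-5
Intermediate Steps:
K(Z) = 7 + Z**2 - 46*Z
1/(K(-78) + U) = 1/((7 + (-78)**2 - 46*(-78)) + 6972) = 1/((7 + 6084 + 3588) + 6972) = 1/(9679 + 6972) = 1/16651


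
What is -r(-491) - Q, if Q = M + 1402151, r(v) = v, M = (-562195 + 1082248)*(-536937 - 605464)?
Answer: 594107665593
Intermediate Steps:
M = -594109067253 (M = 520053*(-1142401) = -594109067253)
Q = -594107665102 (Q = -594109067253 + 1402151 = -594107665102)
-r(-491) - Q = -1*(-491) - 1*(-594107665102) = 491 + 594107665102 = 594107665593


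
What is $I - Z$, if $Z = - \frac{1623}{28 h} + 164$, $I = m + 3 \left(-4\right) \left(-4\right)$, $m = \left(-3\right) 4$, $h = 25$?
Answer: $- \frac{87977}{700} \approx -125.68$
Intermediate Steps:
$m = -12$
$I = 36$ ($I = -12 + 3 \left(-4\right) \left(-4\right) = -12 - -48 = -12 + 48 = 36$)
$Z = \frac{113177}{700}$ ($Z = - \frac{1623}{28 \cdot 25} + 164 = - \frac{1623}{700} + 164 = \frac{113177}{700} \approx 161.68$)
$I - Z = 36 - \frac{113177}{700} = - \frac{87977}{700}$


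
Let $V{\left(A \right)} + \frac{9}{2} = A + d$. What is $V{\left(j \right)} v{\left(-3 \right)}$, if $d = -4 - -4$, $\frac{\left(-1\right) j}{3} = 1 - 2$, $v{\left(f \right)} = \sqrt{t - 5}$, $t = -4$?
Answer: $- \frac{9 i}{2} \approx - 4.5 i$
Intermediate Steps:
$v{\left(f \right)} = 3 i$ ($v{\left(f \right)} = \sqrt{-4 - 5} = \sqrt{-9} = 3 i$)
$j = 3$ ($j = - 3 \left(1 - 2\right) = \left(-3\right) \left(-1\right) = 3$)
$d = 0$ ($d = -4 + 4 = 0$)
$V{\left(A \right)} = - \frac{9}{2} + A$ ($V{\left(A \right)} = - \frac{9}{2} + \left(A + 0\right) = - \frac{9}{2} + A$)
$V{\left(j \right)} v{\left(-3 \right)} = \left(- \frac{9}{2} + 3\right) 3 i = - \frac{3 \cdot 3 i}{2} = - \frac{9 i}{2}$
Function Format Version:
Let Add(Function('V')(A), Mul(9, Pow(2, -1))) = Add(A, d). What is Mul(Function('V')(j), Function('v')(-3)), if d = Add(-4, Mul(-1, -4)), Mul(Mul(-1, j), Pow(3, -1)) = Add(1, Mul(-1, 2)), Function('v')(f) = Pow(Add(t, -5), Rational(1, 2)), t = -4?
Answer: Mul(Rational(-9, 2), I) ≈ Mul(-4.5000, I)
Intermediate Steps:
Function('v')(f) = Mul(3, I) (Function('v')(f) = Pow(Add(-4, -5), Rational(1, 2)) = Pow(-9, Rational(1, 2)) = Mul(3, I))
j = 3 (j = Mul(-3, Add(1, Mul(-1, 2))) = Mul(-3, Add(1, -2)) = Mul(-3, -1) = 3)
d = 0 (d = Add(-4, 4) = 0)
Function('V')(A) = Add(Rational(-9, 2), A) (Function('V')(A) = Add(Rational(-9, 2), Add(A, 0)) = Add(Rational(-9, 2), A))
Mul(Function('V')(j), Function('v')(-3)) = Mul(Add(Rational(-9, 2), 3), Mul(3, I)) = Mul(Rational(-3, 2), Mul(3, I)) = Mul(Rational(-9, 2), I)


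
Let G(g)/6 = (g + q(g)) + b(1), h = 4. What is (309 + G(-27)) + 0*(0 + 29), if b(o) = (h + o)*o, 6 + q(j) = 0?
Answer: 141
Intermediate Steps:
q(j) = -6 (q(j) = -6 + 0 = -6)
b(o) = o*(4 + o) (b(o) = (4 + o)*o = o*(4 + o))
G(g) = -6 + 6*g (G(g) = 6*((g - 6) + 1*(4 + 1)) = 6*((-6 + g) + 1*5) = 6*((-6 + g) + 5) = 6*(-1 + g) = -6 + 6*g)
(309 + G(-27)) + 0*(0 + 29) = (309 + (-6 + 6*(-27))) + 0*(0 + 29) = (309 + (-6 - 162)) + 0*29 = (309 - 168) + 0 = 141 + 0 = 141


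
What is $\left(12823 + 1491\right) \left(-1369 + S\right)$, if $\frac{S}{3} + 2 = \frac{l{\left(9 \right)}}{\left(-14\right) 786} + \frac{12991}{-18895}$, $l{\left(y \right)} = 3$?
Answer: $- \frac{683063665960393}{34653430} \approx -1.9711 \cdot 10^{7}$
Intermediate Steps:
$S = - \frac{558850809}{69306860}$ ($S = -6 + 3 \left(\frac{3}{\left(-14\right) 786} + \frac{12991}{-18895}\right) = -6 + 3 \left(\frac{3}{-11004} + 12991 \left(- \frac{1}{18895}\right)\right) = -6 + 3 \left(3 \left(- \frac{1}{11004}\right) - \frac{12991}{18895}\right) = -6 + 3 \left(- \frac{1}{3668} - \frac{12991}{18895}\right) = -6 + 3 \left(- \frac{47669883}{69306860}\right) = -6 - \frac{143009649}{69306860} = - \frac{558850809}{69306860} \approx -8.0634$)
$\left(12823 + 1491\right) \left(-1369 + S\right) = \left(12823 + 1491\right) \left(-1369 - \frac{558850809}{69306860}\right) = 14314 \left(- \frac{95439942149}{69306860}\right) = - \frac{683063665960393}{34653430}$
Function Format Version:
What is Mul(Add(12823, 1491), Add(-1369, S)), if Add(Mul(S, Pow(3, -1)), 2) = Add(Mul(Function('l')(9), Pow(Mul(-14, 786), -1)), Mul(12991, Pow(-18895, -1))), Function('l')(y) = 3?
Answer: Rational(-683063665960393, 34653430) ≈ -1.9711e+7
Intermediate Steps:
S = Rational(-558850809, 69306860) (S = Add(-6, Mul(3, Add(Mul(3, Pow(Mul(-14, 786), -1)), Mul(12991, Pow(-18895, -1))))) = Add(-6, Mul(3, Add(Mul(3, Pow(-11004, -1)), Mul(12991, Rational(-1, 18895))))) = Add(-6, Mul(3, Add(Mul(3, Rational(-1, 11004)), Rational(-12991, 18895)))) = Add(-6, Mul(3, Add(Rational(-1, 3668), Rational(-12991, 18895)))) = Add(-6, Mul(3, Rational(-47669883, 69306860))) = Add(-6, Rational(-143009649, 69306860)) = Rational(-558850809, 69306860) ≈ -8.0634)
Mul(Add(12823, 1491), Add(-1369, S)) = Mul(Add(12823, 1491), Add(-1369, Rational(-558850809, 69306860))) = Mul(14314, Rational(-95439942149, 69306860)) = Rational(-683063665960393, 34653430)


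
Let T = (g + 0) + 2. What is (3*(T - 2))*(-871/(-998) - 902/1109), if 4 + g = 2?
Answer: -197229/553391 ≈ -0.35640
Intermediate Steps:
g = -2 (g = -4 + 2 = -2)
T = 0 (T = (-2 + 0) + 2 = -2 + 2 = 0)
(3*(T - 2))*(-871/(-998) - 902/1109) = (3*(0 - 2))*(-871/(-998) - 902/1109) = (3*(-2))*(-871*(-1/998) - 902*1/1109) = -6*(871/998 - 902/1109) = -6*65743/1106782 = -197229/553391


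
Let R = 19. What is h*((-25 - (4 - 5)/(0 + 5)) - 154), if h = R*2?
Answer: -33972/5 ≈ -6794.4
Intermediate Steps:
h = 38 (h = 19*2 = 38)
h*((-25 - (4 - 5)/(0 + 5)) - 154) = 38*((-25 - (4 - 5)/(0 + 5)) - 154) = 38*((-25 - (-1)/5) - 154) = 38*((-25 - 1*(-1/5)) - 154) = 38*((-25 + 1/5) - 154) = 38*(-124/5 - 154) = 38*(-894/5) = -33972/5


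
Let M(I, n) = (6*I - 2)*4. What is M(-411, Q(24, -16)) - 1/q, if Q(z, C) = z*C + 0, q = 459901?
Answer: -4540142673/459901 ≈ -9872.0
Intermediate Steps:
Q(z, C) = C*z (Q(z, C) = C*z + 0 = C*z)
M(I, n) = -8 + 24*I (M(I, n) = (-2 + 6*I)*4 = -8 + 24*I)
M(-411, Q(24, -16)) - 1/q = (-8 + 24*(-411)) - 1/459901 = (-8 - 9864) - 1*1/459901 = -9872 - 1/459901 = -4540142673/459901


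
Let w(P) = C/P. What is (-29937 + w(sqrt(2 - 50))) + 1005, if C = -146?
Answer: -28932 + 73*I*sqrt(3)/6 ≈ -28932.0 + 21.073*I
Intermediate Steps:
w(P) = -146/P
(-29937 + w(sqrt(2 - 50))) + 1005 = (-29937 - 146/sqrt(2 - 50)) + 1005 = (-29937 - 146*(-I*sqrt(3)/12)) + 1005 = (-29937 - (-73)*I*sqrt(3)/6) + 1005 = (-29937 + 73*I*sqrt(3)/6) + 1005 = -28932 + 73*I*sqrt(3)/6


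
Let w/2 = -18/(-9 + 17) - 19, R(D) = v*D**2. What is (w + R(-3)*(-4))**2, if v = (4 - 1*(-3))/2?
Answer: 113569/4 ≈ 28392.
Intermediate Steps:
v = 7/2 (v = (4 + 3)*(1/2) = 7*(1/2) = 7/2 ≈ 3.5000)
R(D) = 7*D**2/2
w = -85/2 (w = 2*(-18/(-9 + 17) - 19) = 2*(-18/8 - 19) = 2*((1/8)*(-18) - 19) = 2*(-9/4 - 19) = 2*(-85/4) = -85/2 ≈ -42.500)
(w + R(-3)*(-4))**2 = (-85/2 + ((7/2)*(-3)**2)*(-4))**2 = (-85/2 + ((7/2)*9)*(-4))**2 = (-85/2 + (63/2)*(-4))**2 = (-85/2 - 126)**2 = (-337/2)**2 = 113569/4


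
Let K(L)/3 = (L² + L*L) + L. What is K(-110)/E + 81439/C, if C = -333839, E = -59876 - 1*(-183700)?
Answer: 7021220897/20668640168 ≈ 0.33970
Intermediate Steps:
E = 123824 (E = -59876 + 183700 = 123824)
K(L) = 3*L + 6*L² (K(L) = 3*((L² + L*L) + L) = 3*((L² + L²) + L) = 3*(2*L² + L) = 3*(L + 2*L²) = 3*L + 6*L²)
K(-110)/E + 81439/C = (3*(-110)*(1 + 2*(-110)))/123824 + 81439/(-333839) = (3*(-110)*(1 - 220))*(1/123824) + 81439*(-1/333839) = (3*(-110)*(-219))*(1/123824) - 81439/333839 = 72270*(1/123824) - 81439/333839 = 36135/61912 - 81439/333839 = 7021220897/20668640168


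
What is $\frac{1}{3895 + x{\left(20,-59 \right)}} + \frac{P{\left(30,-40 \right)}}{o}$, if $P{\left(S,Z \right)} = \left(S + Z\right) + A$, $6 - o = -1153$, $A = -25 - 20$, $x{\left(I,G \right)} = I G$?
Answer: $- \frac{148166}{3146685} \approx -0.047086$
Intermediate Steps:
$x{\left(I,G \right)} = G I$
$A = -45$ ($A = -25 - 20 = -45$)
$o = 1159$ ($o = 6 - -1153 = 6 + 1153 = 1159$)
$P{\left(S,Z \right)} = -45 + S + Z$ ($P{\left(S,Z \right)} = \left(S + Z\right) - 45 = -45 + S + Z$)
$\frac{1}{3895 + x{\left(20,-59 \right)}} + \frac{P{\left(30,-40 \right)}}{o} = \frac{1}{3895 - 1180} + \frac{-45 + 30 - 40}{1159} = \frac{1}{3895 - 1180} - \frac{55}{1159} = \frac{1}{2715} - \frac{55}{1159} = - \frac{148166}{3146685}$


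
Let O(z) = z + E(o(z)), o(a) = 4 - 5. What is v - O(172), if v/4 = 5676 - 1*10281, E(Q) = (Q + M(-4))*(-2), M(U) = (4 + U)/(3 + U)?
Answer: -18594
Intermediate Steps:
M(U) = (4 + U)/(3 + U)
o(a) = -1
E(Q) = -2*Q (E(Q) = (Q + (4 - 4)/(3 - 4))*(-2) = (Q + 0/(-1))*(-2) = (Q - 1*0)*(-2) = (Q + 0)*(-2) = Q*(-2) = -2*Q)
O(z) = 2 + z (O(z) = z - 2*(-1) = z + 2 = 2 + z)
v = -18420 (v = 4*(5676 - 1*10281) = 4*(5676 - 10281) = 4*(-4605) = -18420)
v - O(172) = -18420 - (2 + 172) = -18420 - 1*174 = -18420 - 174 = -18594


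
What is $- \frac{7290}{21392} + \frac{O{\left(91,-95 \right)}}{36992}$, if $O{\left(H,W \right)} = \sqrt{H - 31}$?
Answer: $- \frac{3645}{10696} + \frac{\sqrt{15}}{18496} \approx -0.34057$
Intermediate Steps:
$O{\left(H,W \right)} = \sqrt{-31 + H}$
$- \frac{7290}{21392} + \frac{O{\left(91,-95 \right)}}{36992} = - \frac{7290}{21392} + \frac{\sqrt{-31 + 91}}{36992} = \left(-7290\right) \frac{1}{21392} + \sqrt{60} \cdot \frac{1}{36992} = - \frac{3645}{10696} + 2 \sqrt{15} \cdot \frac{1}{36992} = - \frac{3645}{10696} + \frac{\sqrt{15}}{18496}$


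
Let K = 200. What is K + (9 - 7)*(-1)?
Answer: 198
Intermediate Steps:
K + (9 - 7)*(-1) = 200 + (9 - 7)*(-1) = 200 + 2*(-1) = 200 - 2 = 198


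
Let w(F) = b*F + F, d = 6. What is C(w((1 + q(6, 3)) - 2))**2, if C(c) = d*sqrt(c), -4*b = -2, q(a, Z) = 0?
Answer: -54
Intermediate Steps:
b = 1/2 (b = -1/4*(-2) = 1/2 ≈ 0.50000)
w(F) = 3*F/2 (w(F) = F/2 + F = 3*F/2)
C(c) = 6*sqrt(c)
C(w((1 + q(6, 3)) - 2))**2 = (6*sqrt(3*((1 + 0) - 2)/2))**2 = (6*sqrt(3*(1 - 2)/2))**2 = (6*sqrt((3/2)*(-1)))**2 = (6*sqrt(-3/2))**2 = (6*(I*sqrt(6)/2))**2 = (3*I*sqrt(6))**2 = -54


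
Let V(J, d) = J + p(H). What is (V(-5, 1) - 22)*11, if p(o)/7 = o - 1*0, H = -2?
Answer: -451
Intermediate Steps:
p(o) = 7*o (p(o) = 7*(o - 1*0) = 7*(o + 0) = 7*o)
V(J, d) = -14 + J (V(J, d) = J + 7*(-2) = J - 14 = -14 + J)
(V(-5, 1) - 22)*11 = ((-14 - 5) - 22)*11 = (-19 - 22)*11 = -41*11 = -451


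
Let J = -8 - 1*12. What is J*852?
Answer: -17040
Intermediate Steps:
J = -20 (J = -8 - 12 = -20)
J*852 = -20*852 = -17040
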